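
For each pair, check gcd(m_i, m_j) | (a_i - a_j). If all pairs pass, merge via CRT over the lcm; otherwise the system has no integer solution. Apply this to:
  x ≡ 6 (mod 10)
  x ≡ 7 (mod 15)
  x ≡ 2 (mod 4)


Moduli 10, 15, 4 are not pairwise coprime, so CRT works modulo lcm(m_i) when all pairwise compatibility conditions hold.
Pairwise compatibility: gcd(m_i, m_j) must divide a_i - a_j for every pair.
Merge one congruence at a time:
  Start: x ≡ 6 (mod 10).
  Combine with x ≡ 7 (mod 15): gcd(10, 15) = 5, and 7 - 6 = 1 is NOT divisible by 5.
    ⇒ system is inconsistent (no integer solution).

No solution (the system is inconsistent).


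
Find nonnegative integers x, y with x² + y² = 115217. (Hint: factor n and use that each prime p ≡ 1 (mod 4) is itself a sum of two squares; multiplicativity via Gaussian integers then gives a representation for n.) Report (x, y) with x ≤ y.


Step 1: Factor n = 115217 = 29^2 · 137.
Step 2: Check the mod-4 condition on each prime factor: 29 ≡ 1 (mod 4), exponent 2; 137 ≡ 1 (mod 4), exponent 1.
All primes ≡ 3 (mod 4) appear to even exponent (or don't appear), so by the two-squares theorem n IS expressible as a sum of two squares.
Step 3: Build a representation. Here n = 29 · 29 · 137 is a product of primes ≡ 1 (mod 4). Each prime p ≡ 1 (mod 4) is itself a sum of two squares; find a² by testing p − a² for a perfect square:
  29: 29 − 1² = 28, 29 − 2² = 25 = 5² ⇒ 29 = 2² + 5².
  137: 137 − 1² = 136, 137 − 2² = 133, 137 − 3² = 128, 137 − 4² = 121 = 11² ⇒ 137 = 4² + 11².
  Combine using the Brahmagupta–Fibonacci identity (a² + b²)(c² + d²) = (ac − bd)² + (ad + bc)² = (ac + bd)² + (ad − bc)²:
  29 · 29 = 841: from (2² + 5²)(2² + 5²), take (2·2 − 5·5, 2·5 + 5·2) = (4 − 25, 10 + 10) = (-21, 20); dropping signs (only squares matter) gives (21, 20); check 21² + 20² = 441 + 400 = 841 ✓.
  841 · 137 = 115217: from (21² + 20²)(4² + 11²), take (21·4 − 20·11, 21·11 + 20·4) = (84 − 220, 231 + 80) = (-136, 311); dropping signs (only squares matter) gives (136, 311); check 136² + 311² = 18496 + 96721 = 115217 ✓.
Step 4: Order so x ≤ y and verify: 136² + 311² = 18496 + 96721 = 115217 = n. ✓

n = 115217 = 136² + 311² (one valid representation with x ≤ y).


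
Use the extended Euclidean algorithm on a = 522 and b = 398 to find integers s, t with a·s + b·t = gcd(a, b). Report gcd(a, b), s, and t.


Euclidean algorithm on (522, 398) — divide until remainder is 0:
  522 = 1 · 398 + 124
  398 = 3 · 124 + 26
  124 = 4 · 26 + 20
  26 = 1 · 20 + 6
  20 = 3 · 6 + 2
  6 = 3 · 2 + 0
gcd(522, 398) = 2.
Track Bezout coefficients alongside the remainders: start with r₀ = 522 = a·1 + b·0 (s = 1, t = 0) and r₁ = 398 = a·0 + b·1 (s = 0, t = 1); each new remainder r_{k+1} = r_{k-1} − q_k·r_k inherits s_{k+1} = s_{k-1} − q_k·s_k, t_{k+1} = t_{k-1} − q_k·t_k, so r_k = a·s_k + b·t_k at every step:
  q = 1: r = 124, s = 1 − 1·0 = 1, t = 0 − 1·1 = -1  (check: 522·1 + 398·(-1) = 124)
  q = 3: r = 26, s = 0 − 3·1 = -3, t = 1 − 3·(-1) = 4  (check: 522·(-3) + 398·4 = 26)
  q = 4: r = 20, s = 1 − 4·(-3) = 13, t = -1 − 4·4 = -17  (check: 522·13 + 398·(-17) = 20)
  q = 1: r = 6, s = -3 − 1·13 = -16, t = 4 − 1·(-17) = 21  (check: 522·(-16) + 398·21 = 6)
  q = 3: r = 2, s = 13 − 3·(-16) = 61, t = -17 − 3·21 = -80  (check: 522·61 + 398·(-80) = 2)
The row with r = 2 (the gcd) gives the Bezout coefficients s = 61, t = -80.
Result: 522 · (61) + 398 · (-80) = 2.

gcd(522, 398) = 2; s = 61, t = -80 (check: 522·61 + 398·(-80) = 2).


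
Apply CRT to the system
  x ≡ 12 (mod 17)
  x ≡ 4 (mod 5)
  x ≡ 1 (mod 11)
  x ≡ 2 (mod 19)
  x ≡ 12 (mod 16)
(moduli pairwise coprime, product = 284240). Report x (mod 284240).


Product of moduli M = 17 · 5 · 11 · 19 · 16 = 284240.
Merge one congruence at a time:
  Start: x ≡ 12 (mod 17).
  Combine with x ≡ 4 (mod 5); new modulus lcm = 85.
    Write x = 12 + 17·t and substitute into x ≡ 4 (mod 5): 17·t ≡ 4 − 12 = -8 (mod 5).
    Reduce coefficients mod 5: 2·t ≡ 2 (mod 5).
    The inverse of 2 mod 5 is 3 (since 2·3 = 6 = 1·5 + 1), so t ≡ 3·2 = 6 ≡ 1 (mod 5).
    Then x = 12 + 17·1 = 29, valid modulo lcm(17, 5) = 85: x ≡ 29 (mod 85).
  Combine with x ≡ 1 (mod 11); new modulus lcm = 935.
    Write x = 29 + 85·t and substitute into x ≡ 1 (mod 11): 85·t ≡ 1 − 29 = -28 (mod 11).
    Reduce coefficients mod 11: 8·t ≡ 5 (mod 11).
    The inverse of 8 mod 11 is 7 (since 8·7 = 56 = 5·11 + 1), so t ≡ 7·5 = 35 ≡ 2 (mod 11).
    Then x = 29 + 85·2 = 199, valid modulo lcm(85, 11) = 935: x ≡ 199 (mod 935).
  Combine with x ≡ 2 (mod 19); new modulus lcm = 17765.
    Write x = 199 + 935·t and substitute into x ≡ 2 (mod 19): 935·t ≡ 2 − 199 = -197 (mod 19).
    Reduce coefficients mod 19: 4·t ≡ 12 (mod 19).
    The inverse of 4 mod 19 is 5 (since 4·5 = 20 = 1·19 + 1), so t ≡ 5·12 = 60 ≡ 3 (mod 19).
    Then x = 199 + 935·3 = 3004, valid modulo lcm(935, 19) = 17765: x ≡ 3004 (mod 17765).
  Combine with x ≡ 12 (mod 16); new modulus lcm = 284240.
    Write x = 3004 + 17765·t and substitute into x ≡ 12 (mod 16): 17765·t ≡ 12 − 3004 = -2992 (mod 16).
    Reduce coefficients mod 16: 5·t ≡ 0 (mod 16).
    The inverse of 5 mod 16 is 13 (since 5·13 = 65 = 4·16 + 1), so t ≡ 13·0 = 0 ≡ 0 (mod 16).
    Then x = 3004 + 17765·0 = 3004, valid modulo lcm(17765, 16) = 284240: x ≡ 3004 (mod 284240).
Verify against each original: 3004 mod 17 = 12, 3004 mod 5 = 4, 3004 mod 11 = 1, 3004 mod 19 = 2, 3004 mod 16 = 12.

x ≡ 3004 (mod 284240).


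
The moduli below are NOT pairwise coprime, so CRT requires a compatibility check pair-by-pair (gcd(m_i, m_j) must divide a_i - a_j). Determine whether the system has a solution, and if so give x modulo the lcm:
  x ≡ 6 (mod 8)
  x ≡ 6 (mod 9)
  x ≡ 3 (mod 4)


Moduli 8, 9, 4 are not pairwise coprime, so CRT works modulo lcm(m_i) when all pairwise compatibility conditions hold.
Pairwise compatibility: gcd(m_i, m_j) must divide a_i - a_j for every pair.
Merge one congruence at a time:
  Start: x ≡ 6 (mod 8).
  Combine with x ≡ 6 (mod 9): gcd(8, 9) = 1; 6 - 6 = 0, which IS divisible by 1, so compatible.
    Write x = 6 + 8·t and substitute into x ≡ 6 (mod 9): 8·t ≡ 6 − 6 = 0 (mod 9).
    The inverse of 8 mod 9 is 8 (since 8·8 = 64 = 7·9 + 1), so t ≡ 8·0 = 0 ≡ 0 (mod 9).
    Then x = 6 + 8·0 = 6, valid modulo lcm(8, 9) = 72: x ≡ 6 (mod 72).
  Combine with x ≡ 3 (mod 4): gcd(72, 4) = 4, and 3 - 6 = -3 is NOT divisible by 4.
    ⇒ system is inconsistent (no integer solution).

No solution (the system is inconsistent).


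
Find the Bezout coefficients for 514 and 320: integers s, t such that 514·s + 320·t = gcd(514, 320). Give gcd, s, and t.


Euclidean algorithm on (514, 320) — divide until remainder is 0:
  514 = 1 · 320 + 194
  320 = 1 · 194 + 126
  194 = 1 · 126 + 68
  126 = 1 · 68 + 58
  68 = 1 · 58 + 10
  58 = 5 · 10 + 8
  10 = 1 · 8 + 2
  8 = 4 · 2 + 0
gcd(514, 320) = 2.
Track Bezout coefficients alongside the remainders: start with r₀ = 514 = a·1 + b·0 (s = 1, t = 0) and r₁ = 320 = a·0 + b·1 (s = 0, t = 1); each new remainder r_{k+1} = r_{k-1} − q_k·r_k inherits s_{k+1} = s_{k-1} − q_k·s_k, t_{k+1} = t_{k-1} − q_k·t_k, so r_k = a·s_k + b·t_k at every step:
  q = 1: r = 194, s = 1 − 1·0 = 1, t = 0 − 1·1 = -1  (check: 514·1 + 320·(-1) = 194)
  q = 1: r = 126, s = 0 − 1·1 = -1, t = 1 − 1·(-1) = 2  (check: 514·(-1) + 320·2 = 126)
  q = 1: r = 68, s = 1 − 1·(-1) = 2, t = -1 − 1·2 = -3  (check: 514·2 + 320·(-3) = 68)
  q = 1: r = 58, s = -1 − 1·2 = -3, t = 2 − 1·(-3) = 5  (check: 514·(-3) + 320·5 = 58)
  q = 1: r = 10, s = 2 − 1·(-3) = 5, t = -3 − 1·5 = -8  (check: 514·5 + 320·(-8) = 10)
  q = 5: r = 8, s = -3 − 5·5 = -28, t = 5 − 5·(-8) = 45  (check: 514·(-28) + 320·45 = 8)
  q = 1: r = 2, s = 5 − 1·(-28) = 33, t = -8 − 1·45 = -53  (check: 514·33 + 320·(-53) = 2)
The row with r = 2 (the gcd) gives the Bezout coefficients s = 33, t = -53.
Result: 514 · (33) + 320 · (-53) = 2.

gcd(514, 320) = 2; s = 33, t = -53 (check: 514·33 + 320·(-53) = 2).


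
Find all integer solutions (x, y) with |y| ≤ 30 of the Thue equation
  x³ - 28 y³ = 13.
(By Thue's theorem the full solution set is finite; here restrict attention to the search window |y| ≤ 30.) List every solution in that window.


The equation is x³ - 28y³ = 13. For fixed y, x³ = 28·y³ + 13, so a solution requires the RHS to be a perfect cube.
Strategy: iterate y from -30 to 30, compute RHS = 28·y³ + 13, and check whether it is a (positive or negative) perfect cube.
Check small values of y:
  y = 0: RHS = 13 is not a perfect cube.
  y = 1: RHS = 41 is not a perfect cube.
  y = -1: RHS = -15 is not a perfect cube.
  y = 2: RHS = 237 is not a perfect cube.
  y = -2: RHS = -211 is not a perfect cube.
  y = 3: RHS = 769 is not a perfect cube.
  y = -3: RHS = -743 is not a perfect cube.
Continuing the search up to |y| = 30 finds no solutions either.
No (x, y) in the scanned range satisfies the equation.

No integer solutions with |y| ≤ 30.


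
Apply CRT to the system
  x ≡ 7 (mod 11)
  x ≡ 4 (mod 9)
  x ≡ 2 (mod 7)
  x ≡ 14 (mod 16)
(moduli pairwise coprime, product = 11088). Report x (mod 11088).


Product of moduli M = 11 · 9 · 7 · 16 = 11088.
Merge one congruence at a time:
  Start: x ≡ 7 (mod 11).
  Combine with x ≡ 4 (mod 9); new modulus lcm = 99.
    Write x = 7 + 11·t and substitute into x ≡ 4 (mod 9): 11·t ≡ 4 − 7 = -3 (mod 9).
    Reduce coefficients mod 9: 2·t ≡ 6 (mod 9).
    The inverse of 2 mod 9 is 5 (since 2·5 = 10 = 1·9 + 1), so t ≡ 5·6 = 30 ≡ 3 (mod 9).
    Then x = 7 + 11·3 = 40, valid modulo lcm(11, 9) = 99: x ≡ 40 (mod 99).
  Combine with x ≡ 2 (mod 7); new modulus lcm = 693.
    Write x = 40 + 99·t and substitute into x ≡ 2 (mod 7): 99·t ≡ 2 − 40 = -38 (mod 7).
    Reduce coefficients mod 7: 1·t ≡ 4 (mod 7).
    So t ≡ 4 (mod 7).
    Then x = 40 + 99·4 = 436, valid modulo lcm(99, 7) = 693: x ≡ 436 (mod 693).
  Combine with x ≡ 14 (mod 16); new modulus lcm = 11088.
    Write x = 436 + 693·t and substitute into x ≡ 14 (mod 16): 693·t ≡ 14 − 436 = -422 (mod 16).
    Reduce coefficients mod 16: 5·t ≡ 10 (mod 16).
    The inverse of 5 mod 16 is 13 (since 5·13 = 65 = 4·16 + 1), so t ≡ 13·10 = 130 ≡ 2 (mod 16).
    Then x = 436 + 693·2 = 1822, valid modulo lcm(693, 16) = 11088: x ≡ 1822 (mod 11088).
Verify against each original: 1822 mod 11 = 7, 1822 mod 9 = 4, 1822 mod 7 = 2, 1822 mod 16 = 14.

x ≡ 1822 (mod 11088).


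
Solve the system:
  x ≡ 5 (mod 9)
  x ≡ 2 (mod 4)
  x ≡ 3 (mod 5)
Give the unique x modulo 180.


Moduli 9, 4, 5 are pairwise coprime; by CRT there is a unique solution modulo M = 9 · 4 · 5 = 180.
Solve pairwise, accumulating the modulus:
  Start with x ≡ 5 (mod 9).
  Combine with x ≡ 2 (mod 4): since gcd(9, 4) = 1, we get a unique residue mod 36.
    Write x = 5 + 9·t and substitute into x ≡ 2 (mod 4): 9·t ≡ 2 − 5 = -3 (mod 4).
    Reduce coefficients mod 4: 1·t ≡ 1 (mod 4).
    So t ≡ 1 (mod 4).
    Then x = 5 + 9·1 = 14, valid modulo lcm(9, 4) = 36: x ≡ 14 (mod 36).
  Combine with x ≡ 3 (mod 5): since gcd(36, 5) = 1, we get a unique residue mod 180.
    Write x = 14 + 36·t and substitute into x ≡ 3 (mod 5): 36·t ≡ 3 − 14 = -11 (mod 5).
    Reduce coefficients mod 5: 1·t ≡ 4 (mod 5).
    So t ≡ 4 (mod 5).
    Then x = 14 + 36·4 = 158, valid modulo lcm(36, 5) = 180: x ≡ 158 (mod 180).
Verify: 158 mod 9 = 5 ✓, 158 mod 4 = 2 ✓, 158 mod 5 = 3 ✓.

x ≡ 158 (mod 180).


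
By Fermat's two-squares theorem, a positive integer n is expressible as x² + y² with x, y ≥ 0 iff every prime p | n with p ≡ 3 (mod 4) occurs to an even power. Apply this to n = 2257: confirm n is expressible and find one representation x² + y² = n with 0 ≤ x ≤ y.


Step 1: Factor n = 2257 = 37 · 61.
Step 2: Check the mod-4 condition on each prime factor: 37 ≡ 1 (mod 4), exponent 1; 61 ≡ 1 (mod 4), exponent 1.
All primes ≡ 3 (mod 4) appear to even exponent (or don't appear), so by the two-squares theorem n IS expressible as a sum of two squares.
Step 3: Build a representation. Here n = 37 · 61 is a product of primes ≡ 1 (mod 4). Each prime p ≡ 1 (mod 4) is itself a sum of two squares; find a² by testing p − a² for a perfect square:
  37: 37 − 1² = 36 = 6² ⇒ 37 = 1² + 6².
  61: 61 − 1² = 60, 61 − 2² = 57, 61 − 3² = 52, 61 − 4² = 45, 61 − 5² = 36 = 6² ⇒ 61 = 5² + 6².
  Combine using the Brahmagupta–Fibonacci identity (a² + b²)(c² + d²) = (ac − bd)² + (ad + bc)² = (ac + bd)² + (ad − bc)²:
  37 · 61 = 2257: from (1² + 6²)(5² + 6²), take (1·5 − 6·6, 1·6 + 6·5) = (5 − 36, 6 + 30) = (-31, 36); dropping signs (only squares matter) gives (31, 36); check 31² + 36² = 961 + 1296 = 2257 ✓.
Step 4: Order so x ≤ y and verify: 31² + 36² = 961 + 1296 = 2257 = n. ✓

n = 2257 = 31² + 36² (one valid representation with x ≤ y).


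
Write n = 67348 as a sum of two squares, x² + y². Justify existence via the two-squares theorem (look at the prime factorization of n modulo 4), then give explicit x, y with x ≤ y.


Step 1: Factor n = 67348 = 2^2 · 113 · 149.
Step 2: Check the mod-4 condition on each prime factor: 2 = 2 (special); 113 ≡ 1 (mod 4), exponent 1; 149 ≡ 1 (mod 4), exponent 1.
All primes ≡ 3 (mod 4) appear to even exponent (or don't appear), so by the two-squares theorem n IS expressible as a sum of two squares.
Step 3: Build a representation. Group n = k² · m with k = 2 and m = 113 · 149 = 16837 (a product of primes ≡ 1 (mod 4)); a representation of m scales to one of n via (k·x)² + (k·y)² = k²(x² + y²). Each prime p ≡ 1 (mod 4) is itself a sum of two squares; find a² by testing p − a² for a perfect square:
  113: 113 − 1² = 112, 113 − 2² = 109, 113 − 3² = 104, 113 − 4² = 97, 113 − 5² = 88, 113 − 6² = 77, 113 − 7² = 64 = 8² ⇒ 113 = 7² + 8².
  149: 149 − 1² = 148, 149 − 2² = 145, 149 − 3² = 140, 149 − 4² = 133, 149 − 5² = 124, 149 − 6² = 113, 149 − 7² = 100 = 10² ⇒ 149 = 7² + 10².
  Combine using the Brahmagupta–Fibonacci identity (a² + b²)(c² + d²) = (ac − bd)² + (ad + bc)² = (ac + bd)² + (ad − bc)²:
  113 · 149 = 16837: from (7² + 8²)(7² + 10²), take (7·7 − 8·10, 7·10 + 8·7) = (49 − 80, 70 + 56) = (-31, 126); dropping signs (only squares matter) gives (31, 126); check 31² + 126² = 961 + 15876 = 16837 ✓.
  Scale by k = 2: (2·31, 2·126) = (62, 252).
Step 4: Order so x ≤ y and verify: 62² + 252² = 3844 + 63504 = 67348 = n. ✓

n = 67348 = 62² + 252² (one valid representation with x ≤ y).


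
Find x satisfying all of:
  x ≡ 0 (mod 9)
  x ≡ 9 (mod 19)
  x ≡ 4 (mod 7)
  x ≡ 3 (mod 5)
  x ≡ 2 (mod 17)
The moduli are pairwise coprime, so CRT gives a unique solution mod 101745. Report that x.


Product of moduli M = 9 · 19 · 7 · 5 · 17 = 101745.
Merge one congruence at a time:
  Start: x ≡ 0 (mod 9).
  Combine with x ≡ 9 (mod 19); new modulus lcm = 171.
    Write x = 0 + 9·t and substitute into x ≡ 9 (mod 19): 9·t ≡ 9 − 0 = 9 (mod 19).
    The inverse of 9 mod 19 is 17 (since 9·17 = 153 = 8·19 + 1), so t ≡ 17·9 = 153 ≡ 1 (mod 19).
    Then x = 0 + 9·1 = 9, valid modulo lcm(9, 19) = 171: x ≡ 9 (mod 171).
  Combine with x ≡ 4 (mod 7); new modulus lcm = 1197.
    Write x = 9 + 171·t and substitute into x ≡ 4 (mod 7): 171·t ≡ 4 − 9 = -5 (mod 7).
    Reduce coefficients mod 7: 3·t ≡ 2 (mod 7).
    The inverse of 3 mod 7 is 5 (since 3·5 = 15 = 2·7 + 1), so t ≡ 5·2 = 10 ≡ 3 (mod 7).
    Then x = 9 + 171·3 = 522, valid modulo lcm(171, 7) = 1197: x ≡ 522 (mod 1197).
  Combine with x ≡ 3 (mod 5); new modulus lcm = 5985.
    Write x = 522 + 1197·t and substitute into x ≡ 3 (mod 5): 1197·t ≡ 3 − 522 = -519 (mod 5).
    Reduce coefficients mod 5: 2·t ≡ 1 (mod 5).
    The inverse of 2 mod 5 is 3 (since 2·3 = 6 = 1·5 + 1), so t ≡ 3·1 = 3 ≡ 3 (mod 5).
    Then x = 522 + 1197·3 = 4113, valid modulo lcm(1197, 5) = 5985: x ≡ 4113 (mod 5985).
  Combine with x ≡ 2 (mod 17); new modulus lcm = 101745.
    Write x = 4113 + 5985·t and substitute into x ≡ 2 (mod 17): 5985·t ≡ 2 − 4113 = -4111 (mod 17).
    Reduce coefficients mod 17: 1·t ≡ 3 (mod 17).
    So t ≡ 3 (mod 17).
    Then x = 4113 + 5985·3 = 22068, valid modulo lcm(5985, 17) = 101745: x ≡ 22068 (mod 101745).
Verify against each original: 22068 mod 9 = 0, 22068 mod 19 = 9, 22068 mod 7 = 4, 22068 mod 5 = 3, 22068 mod 17 = 2.

x ≡ 22068 (mod 101745).


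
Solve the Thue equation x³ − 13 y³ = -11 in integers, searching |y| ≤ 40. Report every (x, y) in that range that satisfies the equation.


The equation is x³ - 13y³ = -11. For fixed y, x³ = 13·y³ − 11, so a solution requires the RHS to be a perfect cube.
Strategy: iterate y from -40 to 40, compute RHS = 13·y³ − 11, and check whether it is a (positive or negative) perfect cube.
Check small values of y:
  y = 0: RHS = -11 is not a perfect cube.
  y = 1: RHS = 2 is not a perfect cube.
  y = -1: RHS = -24 is not a perfect cube.
  y = 2: RHS = 93 is not a perfect cube.
  y = -2: RHS = -115 is not a perfect cube.
  y = 3: RHS = 340 is not a perfect cube.
  y = -3: RHS = -362 is not a perfect cube.
Continuing the search up to |y| = 40 finds no solutions either.
No (x, y) in the scanned range satisfies the equation.

No integer solutions with |y| ≤ 40.


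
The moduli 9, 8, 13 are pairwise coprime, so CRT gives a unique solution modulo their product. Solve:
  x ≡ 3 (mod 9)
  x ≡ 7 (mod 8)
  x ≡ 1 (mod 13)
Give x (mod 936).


Moduli 9, 8, 13 are pairwise coprime; by CRT there is a unique solution modulo M = 9 · 8 · 13 = 936.
Solve pairwise, accumulating the modulus:
  Start with x ≡ 3 (mod 9).
  Combine with x ≡ 7 (mod 8): since gcd(9, 8) = 1, we get a unique residue mod 72.
    Write x = 3 + 9·t and substitute into x ≡ 7 (mod 8): 9·t ≡ 7 − 3 = 4 (mod 8).
    Reduce coefficients mod 8: 1·t ≡ 4 (mod 8).
    So t ≡ 4 (mod 8).
    Then x = 3 + 9·4 = 39, valid modulo lcm(9, 8) = 72: x ≡ 39 (mod 72).
  Combine with x ≡ 1 (mod 13): since gcd(72, 13) = 1, we get a unique residue mod 936.
    Write x = 39 + 72·t and substitute into x ≡ 1 (mod 13): 72·t ≡ 1 − 39 = -38 (mod 13).
    Reduce coefficients mod 13: 7·t ≡ 1 (mod 13).
    The inverse of 7 mod 13 is 2 (since 7·2 = 14 = 1·13 + 1), so t ≡ 2·1 = 2 ≡ 2 (mod 13).
    Then x = 39 + 72·2 = 183, valid modulo lcm(72, 13) = 936: x ≡ 183 (mod 936).
Verify: 183 mod 9 = 3 ✓, 183 mod 8 = 7 ✓, 183 mod 13 = 1 ✓.

x ≡ 183 (mod 936).


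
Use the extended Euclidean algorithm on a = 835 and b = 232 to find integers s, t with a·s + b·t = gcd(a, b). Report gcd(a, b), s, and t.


Euclidean algorithm on (835, 232) — divide until remainder is 0:
  835 = 3 · 232 + 139
  232 = 1 · 139 + 93
  139 = 1 · 93 + 46
  93 = 2 · 46 + 1
  46 = 46 · 1 + 0
gcd(835, 232) = 1.
Track Bezout coefficients alongside the remainders: start with r₀ = 835 = a·1 + b·0 (s = 1, t = 0) and r₁ = 232 = a·0 + b·1 (s = 0, t = 1); each new remainder r_{k+1} = r_{k-1} − q_k·r_k inherits s_{k+1} = s_{k-1} − q_k·s_k, t_{k+1} = t_{k-1} − q_k·t_k, so r_k = a·s_k + b·t_k at every step:
  q = 3: r = 139, s = 1 − 3·0 = 1, t = 0 − 3·1 = -3  (check: 835·1 + 232·(-3) = 139)
  q = 1: r = 93, s = 0 − 1·1 = -1, t = 1 − 1·(-3) = 4  (check: 835·(-1) + 232·4 = 93)
  q = 1: r = 46, s = 1 − 1·(-1) = 2, t = -3 − 1·4 = -7  (check: 835·2 + 232·(-7) = 46)
  q = 2: r = 1, s = -1 − 2·2 = -5, t = 4 − 2·(-7) = 18  (check: 835·(-5) + 232·18 = 1)
The row with r = 1 (the gcd) gives the Bezout coefficients s = -5, t = 18.
Result: 835 · (-5) + 232 · (18) = 1.

gcd(835, 232) = 1; s = -5, t = 18 (check: 835·(-5) + 232·18 = 1).


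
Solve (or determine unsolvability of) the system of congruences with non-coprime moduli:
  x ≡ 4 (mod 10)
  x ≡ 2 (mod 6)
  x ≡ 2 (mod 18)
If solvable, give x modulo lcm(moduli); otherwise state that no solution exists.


Moduli 10, 6, 18 are not pairwise coprime, so CRT works modulo lcm(m_i) when all pairwise compatibility conditions hold.
Pairwise compatibility: gcd(m_i, m_j) must divide a_i - a_j for every pair.
Merge one congruence at a time:
  Start: x ≡ 4 (mod 10).
  Combine with x ≡ 2 (mod 6): gcd(10, 6) = 2; 2 - 4 = -2, which IS divisible by 2, so compatible.
    Write x = 4 + 10·t and substitute into x ≡ 2 (mod 6): 10·t ≡ 2 − 4 = -2 (mod 6).
    Divide the congruence (and modulus) by g = 2: 5·t ≡ -1 (mod 3).
    Reduce coefficients mod 3: 2·t ≡ 2 (mod 3).
    The inverse of 2 mod 3 is 2 (since 2·2 = 4 = 1·3 + 1), so t ≡ 2·2 = 4 ≡ 1 (mod 3).
    Then x = 4 + 10·1 = 14, valid modulo lcm(10, 6) = 30: x ≡ 14 (mod 30).
  Combine with x ≡ 2 (mod 18): gcd(30, 18) = 6; 2 - 14 = -12, which IS divisible by 6, so compatible.
    Write x = 14 + 30·t and substitute into x ≡ 2 (mod 18): 30·t ≡ 2 − 14 = -12 (mod 18).
    Divide the congruence (and modulus) by g = 6: 5·t ≡ -2 (mod 3).
    Reduce coefficients mod 3: 2·t ≡ 1 (mod 3).
    The inverse of 2 mod 3 is 2 (since 2·2 = 4 = 1·3 + 1), so t ≡ 2·1 = 2 ≡ 2 (mod 3).
    Then x = 14 + 30·2 = 74, valid modulo lcm(30, 18) = 90: x ≡ 74 (mod 90).
Verify: 74 mod 10 = 4, 74 mod 6 = 2, 74 mod 18 = 2.

x ≡ 74 (mod 90).


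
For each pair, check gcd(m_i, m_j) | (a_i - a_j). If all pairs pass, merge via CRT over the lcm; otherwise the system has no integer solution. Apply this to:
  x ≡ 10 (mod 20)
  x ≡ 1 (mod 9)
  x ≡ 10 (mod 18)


Moduli 20, 9, 18 are not pairwise coprime, so CRT works modulo lcm(m_i) when all pairwise compatibility conditions hold.
Pairwise compatibility: gcd(m_i, m_j) must divide a_i - a_j for every pair.
Merge one congruence at a time:
  Start: x ≡ 10 (mod 20).
  Combine with x ≡ 1 (mod 9): gcd(20, 9) = 1; 1 - 10 = -9, which IS divisible by 1, so compatible.
    Write x = 10 + 20·t and substitute into x ≡ 1 (mod 9): 20·t ≡ 1 − 10 = -9 (mod 9).
    Reduce coefficients mod 9: 2·t ≡ 0 (mod 9).
    The inverse of 2 mod 9 is 5 (since 2·5 = 10 = 1·9 + 1), so t ≡ 5·0 = 0 ≡ 0 (mod 9).
    Then x = 10 + 20·0 = 10, valid modulo lcm(20, 9) = 180: x ≡ 10 (mod 180).
  Combine with x ≡ 10 (mod 18): gcd(180, 18) = 18; 10 - 10 = 0, which IS divisible by 18, so compatible.
    Write x = 10 + 180·t and substitute into x ≡ 10 (mod 18): 180·t ≡ 10 − 10 = 0 (mod 18).
    Divide the congruence (and modulus) by g = 18: 10·t ≡ 0 (mod 1).
    Modulo 1 every t works; take t = 0.
    Then x = 10 + 180·0 = 10, valid modulo lcm(180, 18) = 180: x ≡ 10 (mod 180).
Verify: 10 mod 20 = 10, 10 mod 9 = 1, 10 mod 18 = 10.

x ≡ 10 (mod 180).


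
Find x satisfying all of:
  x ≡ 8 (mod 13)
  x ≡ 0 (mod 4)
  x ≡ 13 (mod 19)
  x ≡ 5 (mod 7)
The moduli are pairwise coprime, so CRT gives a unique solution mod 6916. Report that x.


Product of moduli M = 13 · 4 · 19 · 7 = 6916.
Merge one congruence at a time:
  Start: x ≡ 8 (mod 13).
  Combine with x ≡ 0 (mod 4); new modulus lcm = 52.
    Write x = 8 + 13·t and substitute into x ≡ 0 (mod 4): 13·t ≡ 0 − 8 = -8 (mod 4).
    Reduce coefficients mod 4: 1·t ≡ 0 (mod 4).
    So t ≡ 0 (mod 4).
    Then x = 8 + 13·0 = 8, valid modulo lcm(13, 4) = 52: x ≡ 8 (mod 52).
  Combine with x ≡ 13 (mod 19); new modulus lcm = 988.
    Write x = 8 + 52·t and substitute into x ≡ 13 (mod 19): 52·t ≡ 13 − 8 = 5 (mod 19).
    Reduce coefficients mod 19: 14·t ≡ 5 (mod 19).
    The inverse of 14 mod 19 is 15 (since 14·15 = 210 = 11·19 + 1), so t ≡ 15·5 = 75 ≡ 18 (mod 19).
    Then x = 8 + 52·18 = 944, valid modulo lcm(52, 19) = 988: x ≡ 944 (mod 988).
  Combine with x ≡ 5 (mod 7); new modulus lcm = 6916.
    Write x = 944 + 988·t and substitute into x ≡ 5 (mod 7): 988·t ≡ 5 − 944 = -939 (mod 7).
    Reduce coefficients mod 7: 1·t ≡ 6 (mod 7).
    So t ≡ 6 (mod 7).
    Then x = 944 + 988·6 = 6872, valid modulo lcm(988, 7) = 6916: x ≡ 6872 (mod 6916).
Verify against each original: 6872 mod 13 = 8, 6872 mod 4 = 0, 6872 mod 19 = 13, 6872 mod 7 = 5.

x ≡ 6872 (mod 6916).


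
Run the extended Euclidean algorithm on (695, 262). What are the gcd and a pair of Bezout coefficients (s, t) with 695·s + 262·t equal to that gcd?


Euclidean algorithm on (695, 262) — divide until remainder is 0:
  695 = 2 · 262 + 171
  262 = 1 · 171 + 91
  171 = 1 · 91 + 80
  91 = 1 · 80 + 11
  80 = 7 · 11 + 3
  11 = 3 · 3 + 2
  3 = 1 · 2 + 1
  2 = 2 · 1 + 0
gcd(695, 262) = 1.
Track Bezout coefficients alongside the remainders: start with r₀ = 695 = a·1 + b·0 (s = 1, t = 0) and r₁ = 262 = a·0 + b·1 (s = 0, t = 1); each new remainder r_{k+1} = r_{k-1} − q_k·r_k inherits s_{k+1} = s_{k-1} − q_k·s_k, t_{k+1} = t_{k-1} − q_k·t_k, so r_k = a·s_k + b·t_k at every step:
  q = 2: r = 171, s = 1 − 2·0 = 1, t = 0 − 2·1 = -2  (check: 695·1 + 262·(-2) = 171)
  q = 1: r = 91, s = 0 − 1·1 = -1, t = 1 − 1·(-2) = 3  (check: 695·(-1) + 262·3 = 91)
  q = 1: r = 80, s = 1 − 1·(-1) = 2, t = -2 − 1·3 = -5  (check: 695·2 + 262·(-5) = 80)
  q = 1: r = 11, s = -1 − 1·2 = -3, t = 3 − 1·(-5) = 8  (check: 695·(-3) + 262·8 = 11)
  q = 7: r = 3, s = 2 − 7·(-3) = 23, t = -5 − 7·8 = -61  (check: 695·23 + 262·(-61) = 3)
  q = 3: r = 2, s = -3 − 3·23 = -72, t = 8 − 3·(-61) = 191  (check: 695·(-72) + 262·191 = 2)
  q = 1: r = 1, s = 23 − 1·(-72) = 95, t = -61 − 1·191 = -252  (check: 695·95 + 262·(-252) = 1)
The row with r = 1 (the gcd) gives the Bezout coefficients s = 95, t = -252.
Result: 695 · (95) + 262 · (-252) = 1.

gcd(695, 262) = 1; s = 95, t = -252 (check: 695·95 + 262·(-252) = 1).


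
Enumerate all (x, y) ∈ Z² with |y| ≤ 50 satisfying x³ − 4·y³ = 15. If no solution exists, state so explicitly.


The equation is x³ - 4y³ = 15. For fixed y, x³ = 4·y³ + 15, so a solution requires the RHS to be a perfect cube.
Strategy: iterate y from -50 to 50, compute RHS = 4·y³ + 15, and check whether it is a (positive or negative) perfect cube.
Check small values of y:
  y = 0: RHS = 15 is not a perfect cube.
  y = 1: RHS = 19 is not a perfect cube.
  y = -1: RHS = 11 is not a perfect cube.
  y = 2: RHS = 47 is not a perfect cube.
  y = -2: RHS = -17 is not a perfect cube.
  y = 3: RHS = 123 is not a perfect cube.
  y = -3: RHS = -93 is not a perfect cube.
Continuing the search up to |y| = 50 finds no solutions either.
No (x, y) in the scanned range satisfies the equation.

No integer solutions with |y| ≤ 50.


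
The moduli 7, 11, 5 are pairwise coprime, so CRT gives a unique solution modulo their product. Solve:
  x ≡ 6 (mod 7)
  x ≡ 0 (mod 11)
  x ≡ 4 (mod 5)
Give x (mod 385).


Moduli 7, 11, 5 are pairwise coprime; by CRT there is a unique solution modulo M = 7 · 11 · 5 = 385.
Solve pairwise, accumulating the modulus:
  Start with x ≡ 6 (mod 7).
  Combine with x ≡ 0 (mod 11): since gcd(7, 11) = 1, we get a unique residue mod 77.
    Write x = 6 + 7·t and substitute into x ≡ 0 (mod 11): 7·t ≡ 0 − 6 = -6 (mod 11).
    Reduce coefficients mod 11: 7·t ≡ 5 (mod 11).
    The inverse of 7 mod 11 is 8 (since 7·8 = 56 = 5·11 + 1), so t ≡ 8·5 = 40 ≡ 7 (mod 11).
    Then x = 6 + 7·7 = 55, valid modulo lcm(7, 11) = 77: x ≡ 55 (mod 77).
  Combine with x ≡ 4 (mod 5): since gcd(77, 5) = 1, we get a unique residue mod 385.
    Write x = 55 + 77·t and substitute into x ≡ 4 (mod 5): 77·t ≡ 4 − 55 = -51 (mod 5).
    Reduce coefficients mod 5: 2·t ≡ 4 (mod 5).
    The inverse of 2 mod 5 is 3 (since 2·3 = 6 = 1·5 + 1), so t ≡ 3·4 = 12 ≡ 2 (mod 5).
    Then x = 55 + 77·2 = 209, valid modulo lcm(77, 5) = 385: x ≡ 209 (mod 385).
Verify: 209 mod 7 = 6 ✓, 209 mod 11 = 0 ✓, 209 mod 5 = 4 ✓.

x ≡ 209 (mod 385).


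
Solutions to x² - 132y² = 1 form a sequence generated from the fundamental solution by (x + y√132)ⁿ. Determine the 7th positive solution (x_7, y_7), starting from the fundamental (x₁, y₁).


Step 1: Find the fundamental solution (x₁, y₁) of x² - 132y² = 1.
  Expand √132 as a continued fraction. a₀ = ⌊√132⌋ = 11; iterate m_{k+1} = d_k·a_k − m_k, d_{k+1} = (132 − m_{k+1}²)/d_k, a_{k+1} = ⌊(a₀ + m_{k+1})/d_{k+1}⌋ (starting m₀ = 0, d₀ = 1), with convergents p_k = a_k·p_{k-1} + p_{k-2}, q_k = a_k·q_{k-1} + q_{k-2} (p₋₁ = 1, q₋₁ = 0):
  k = 0: a₀ = 11; p₀/q₀ = 11/1; p₀² − 132·q₀² = 121 − 132 = -11.
  k = 1: m = 11, d = 11, a = ⌊(11 + 11)/11⌋ = 2; p/q = (2·11 + 1)/(2·1 + 0) = 23/2; p² − 132·q² = 529 − 528 = 1.
  The first convergent with p² − 132·q² = 1 gives the fundamental solution (x₁, y₁) = (23, 2).
Step 2: Apply the recurrence (x_{n+1}, y_{n+1}) = (x₁x_n + 132y₁y_n, x₁y_n + y₁x_n) repeatedly.
  From (x_1, y_1) = (23, 2): x_2 = 23·23 + 132·2·2 = 1057; y_2 = 23·2 + 2·23 = 92.
  From (x_2, y_2) = (1057, 92): x_3 = 23·1057 + 132·2·92 = 48599; y_3 = 23·92 + 2·1057 = 4230.
  From (x_3, y_3) = (48599, 4230): x_4 = 23·48599 + 132·2·4230 = 2234497; y_4 = 23·4230 + 2·48599 = 194488.
  From (x_4, y_4) = (2234497, 194488): x_5 = 23·2234497 + 132·2·194488 = 102738263; y_5 = 23·194488 + 2·2234497 = 8942218.
  From (x_5, y_5) = (102738263, 8942218): x_6 = 23·102738263 + 132·2·8942218 = 4723725601; y_6 = 23·8942218 + 2·102738263 = 411147540.
  From (x_6, y_6) = (4723725601, 411147540): x_7 = 23·4723725601 + 132·2·411147540 = 217188639383; y_7 = 23·411147540 + 2·4723725601 = 18903844622.
Step 3: Verify x_7² - 132·y_7² = 47170905077038818620689 - 47170905077038818620688 = 1 (should be 1). ✓

(x_1, y_1) = (23, 2); (x_7, y_7) = (217188639383, 18903844622).


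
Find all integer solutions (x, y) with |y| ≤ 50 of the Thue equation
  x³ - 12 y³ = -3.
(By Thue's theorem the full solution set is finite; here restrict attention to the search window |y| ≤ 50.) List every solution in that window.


The equation is x³ - 12y³ = -3. For fixed y, x³ = 12·y³ − 3, so a solution requires the RHS to be a perfect cube.
Strategy: iterate y from -50 to 50, compute RHS = 12·y³ − 3, and check whether it is a (positive or negative) perfect cube.
Check small values of y:
  y = 0: RHS = -3 is not a perfect cube.
  y = 1: RHS = 9 is not a perfect cube.
  y = -1: RHS = -15 is not a perfect cube.
  y = 2: RHS = 93 is not a perfect cube.
  y = -2: RHS = -99 is not a perfect cube.
  y = 3: RHS = 321 is not a perfect cube.
  y = -3: RHS = -327 is not a perfect cube.
Continuing the search up to |y| = 50 finds no solutions either.
No (x, y) in the scanned range satisfies the equation.

No integer solutions with |y| ≤ 50.


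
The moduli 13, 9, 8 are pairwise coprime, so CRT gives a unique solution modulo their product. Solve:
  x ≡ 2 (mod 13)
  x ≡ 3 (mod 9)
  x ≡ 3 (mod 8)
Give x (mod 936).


Moduli 13, 9, 8 are pairwise coprime; by CRT there is a unique solution modulo M = 13 · 9 · 8 = 936.
Solve pairwise, accumulating the modulus:
  Start with x ≡ 2 (mod 13).
  Combine with x ≡ 3 (mod 9): since gcd(13, 9) = 1, we get a unique residue mod 117.
    Write x = 2 + 13·t and substitute into x ≡ 3 (mod 9): 13·t ≡ 3 − 2 = 1 (mod 9).
    Reduce coefficients mod 9: 4·t ≡ 1 (mod 9).
    The inverse of 4 mod 9 is 7 (since 4·7 = 28 = 3·9 + 1), so t ≡ 7·1 = 7 ≡ 7 (mod 9).
    Then x = 2 + 13·7 = 93, valid modulo lcm(13, 9) = 117: x ≡ 93 (mod 117).
  Combine with x ≡ 3 (mod 8): since gcd(117, 8) = 1, we get a unique residue mod 936.
    Write x = 93 + 117·t and substitute into x ≡ 3 (mod 8): 117·t ≡ 3 − 93 = -90 (mod 8).
    Reduce coefficients mod 8: 5·t ≡ 6 (mod 8).
    The inverse of 5 mod 8 is 5 (since 5·5 = 25 = 3·8 + 1), so t ≡ 5·6 = 30 ≡ 6 (mod 8).
    Then x = 93 + 117·6 = 795, valid modulo lcm(117, 8) = 936: x ≡ 795 (mod 936).
Verify: 795 mod 13 = 2 ✓, 795 mod 9 = 3 ✓, 795 mod 8 = 3 ✓.

x ≡ 795 (mod 936).


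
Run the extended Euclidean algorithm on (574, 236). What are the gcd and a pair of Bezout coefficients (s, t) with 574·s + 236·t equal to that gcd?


Euclidean algorithm on (574, 236) — divide until remainder is 0:
  574 = 2 · 236 + 102
  236 = 2 · 102 + 32
  102 = 3 · 32 + 6
  32 = 5 · 6 + 2
  6 = 3 · 2 + 0
gcd(574, 236) = 2.
Track Bezout coefficients alongside the remainders: start with r₀ = 574 = a·1 + b·0 (s = 1, t = 0) and r₁ = 236 = a·0 + b·1 (s = 0, t = 1); each new remainder r_{k+1} = r_{k-1} − q_k·r_k inherits s_{k+1} = s_{k-1} − q_k·s_k, t_{k+1} = t_{k-1} − q_k·t_k, so r_k = a·s_k + b·t_k at every step:
  q = 2: r = 102, s = 1 − 2·0 = 1, t = 0 − 2·1 = -2  (check: 574·1 + 236·(-2) = 102)
  q = 2: r = 32, s = 0 − 2·1 = -2, t = 1 − 2·(-2) = 5  (check: 574·(-2) + 236·5 = 32)
  q = 3: r = 6, s = 1 − 3·(-2) = 7, t = -2 − 3·5 = -17  (check: 574·7 + 236·(-17) = 6)
  q = 5: r = 2, s = -2 − 5·7 = -37, t = 5 − 5·(-17) = 90  (check: 574·(-37) + 236·90 = 2)
The row with r = 2 (the gcd) gives the Bezout coefficients s = -37, t = 90.
Result: 574 · (-37) + 236 · (90) = 2.

gcd(574, 236) = 2; s = -37, t = 90 (check: 574·(-37) + 236·90 = 2).


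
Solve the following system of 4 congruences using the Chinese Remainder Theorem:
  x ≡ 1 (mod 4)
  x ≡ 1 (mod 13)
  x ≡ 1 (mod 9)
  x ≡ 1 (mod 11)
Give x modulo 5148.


Product of moduli M = 4 · 13 · 9 · 11 = 5148.
Merge one congruence at a time:
  Start: x ≡ 1 (mod 4).
  Combine with x ≡ 1 (mod 13); new modulus lcm = 52.
    Write x = 1 + 4·t and substitute into x ≡ 1 (mod 13): 4·t ≡ 1 − 1 = 0 (mod 13).
    The inverse of 4 mod 13 is 10 (since 4·10 = 40 = 3·13 + 1), so t ≡ 10·0 = 0 ≡ 0 (mod 13).
    Then x = 1 + 4·0 = 1, valid modulo lcm(4, 13) = 52: x ≡ 1 (mod 52).
  Combine with x ≡ 1 (mod 9); new modulus lcm = 468.
    Write x = 1 + 52·t and substitute into x ≡ 1 (mod 9): 52·t ≡ 1 − 1 = 0 (mod 9).
    Reduce coefficients mod 9: 7·t ≡ 0 (mod 9).
    The inverse of 7 mod 9 is 4 (since 7·4 = 28 = 3·9 + 1), so t ≡ 4·0 = 0 ≡ 0 (mod 9).
    Then x = 1 + 52·0 = 1, valid modulo lcm(52, 9) = 468: x ≡ 1 (mod 468).
  Combine with x ≡ 1 (mod 11); new modulus lcm = 5148.
    Write x = 1 + 468·t and substitute into x ≡ 1 (mod 11): 468·t ≡ 1 − 1 = 0 (mod 11).
    Reduce coefficients mod 11: 6·t ≡ 0 (mod 11).
    The inverse of 6 mod 11 is 2 (since 6·2 = 12 = 1·11 + 1), so t ≡ 2·0 = 0 ≡ 0 (mod 11).
    Then x = 1 + 468·0 = 1, valid modulo lcm(468, 11) = 5148: x ≡ 1 (mod 5148).
Verify against each original: 1 mod 4 = 1, 1 mod 13 = 1, 1 mod 9 = 1, 1 mod 11 = 1.

x ≡ 1 (mod 5148).


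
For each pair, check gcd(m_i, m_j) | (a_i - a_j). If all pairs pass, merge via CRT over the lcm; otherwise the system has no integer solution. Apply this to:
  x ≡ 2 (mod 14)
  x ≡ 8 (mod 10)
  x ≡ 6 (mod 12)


Moduli 14, 10, 12 are not pairwise coprime, so CRT works modulo lcm(m_i) when all pairwise compatibility conditions hold.
Pairwise compatibility: gcd(m_i, m_j) must divide a_i - a_j for every pair.
Merge one congruence at a time:
  Start: x ≡ 2 (mod 14).
  Combine with x ≡ 8 (mod 10): gcd(14, 10) = 2; 8 - 2 = 6, which IS divisible by 2, so compatible.
    Write x = 2 + 14·t and substitute into x ≡ 8 (mod 10): 14·t ≡ 8 − 2 = 6 (mod 10).
    Divide the congruence (and modulus) by g = 2: 7·t ≡ 3 (mod 5).
    Reduce coefficients mod 5: 2·t ≡ 3 (mod 5).
    The inverse of 2 mod 5 is 3 (since 2·3 = 6 = 1·5 + 1), so t ≡ 3·3 = 9 ≡ 4 (mod 5).
    Then x = 2 + 14·4 = 58, valid modulo lcm(14, 10) = 70: x ≡ 58 (mod 70).
  Combine with x ≡ 6 (mod 12): gcd(70, 12) = 2; 6 - 58 = -52, which IS divisible by 2, so compatible.
    Write x = 58 + 70·t and substitute into x ≡ 6 (mod 12): 70·t ≡ 6 − 58 = -52 (mod 12).
    Divide the congruence (and modulus) by g = 2: 35·t ≡ -26 (mod 6).
    Reduce coefficients mod 6: 5·t ≡ 4 (mod 6).
    The inverse of 5 mod 6 is 5 (since 5·5 = 25 = 4·6 + 1), so t ≡ 5·4 = 20 ≡ 2 (mod 6).
    Then x = 58 + 70·2 = 198, valid modulo lcm(70, 12) = 420: x ≡ 198 (mod 420).
Verify: 198 mod 14 = 2, 198 mod 10 = 8, 198 mod 12 = 6.

x ≡ 198 (mod 420).


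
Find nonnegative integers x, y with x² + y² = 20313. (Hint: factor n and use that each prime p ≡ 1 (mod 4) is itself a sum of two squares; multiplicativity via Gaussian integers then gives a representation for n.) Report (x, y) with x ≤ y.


Step 1: Factor n = 20313 = 3^2 · 37 · 61.
Step 2: Check the mod-4 condition on each prime factor: 3 ≡ 3 (mod 4), exponent 2 (must be even); 37 ≡ 1 (mod 4), exponent 1; 61 ≡ 1 (mod 4), exponent 1.
All primes ≡ 3 (mod 4) appear to even exponent (or don't appear), so by the two-squares theorem n IS expressible as a sum of two squares.
Step 3: Build a representation. Group n = k² · m with k = 3 and m = 37 · 61 = 2257 (a product of primes ≡ 1 (mod 4)); a representation of m scales to one of n via (k·x)² + (k·y)² = k²(x² + y²). Each prime p ≡ 1 (mod 4) is itself a sum of two squares; find a² by testing p − a² for a perfect square:
  37: 37 − 1² = 36 = 6² ⇒ 37 = 1² + 6².
  61: 61 − 1² = 60, 61 − 2² = 57, 61 − 3² = 52, 61 − 4² = 45, 61 − 5² = 36 = 6² ⇒ 61 = 5² + 6².
  Combine using the Brahmagupta–Fibonacci identity (a² + b²)(c² + d²) = (ac − bd)² + (ad + bc)² = (ac + bd)² + (ad − bc)²:
  37 · 61 = 2257: from (1² + 6²)(5² + 6²), take (1·5 − 6·6, 1·6 + 6·5) = (5 − 36, 6 + 30) = (-31, 36); dropping signs (only squares matter) gives (31, 36); check 31² + 36² = 961 + 1296 = 2257 ✓.
  Scale by k = 3: (3·31, 3·36) = (93, 108).
Step 4: Order so x ≤ y and verify: 93² + 108² = 8649 + 11664 = 20313 = n. ✓

n = 20313 = 93² + 108² (one valid representation with x ≤ y).


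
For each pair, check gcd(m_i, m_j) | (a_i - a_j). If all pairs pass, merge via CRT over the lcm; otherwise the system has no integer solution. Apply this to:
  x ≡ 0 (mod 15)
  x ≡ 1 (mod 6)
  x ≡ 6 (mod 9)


Moduli 15, 6, 9 are not pairwise coprime, so CRT works modulo lcm(m_i) when all pairwise compatibility conditions hold.
Pairwise compatibility: gcd(m_i, m_j) must divide a_i - a_j for every pair.
Merge one congruence at a time:
  Start: x ≡ 0 (mod 15).
  Combine with x ≡ 1 (mod 6): gcd(15, 6) = 3, and 1 - 0 = 1 is NOT divisible by 3.
    ⇒ system is inconsistent (no integer solution).

No solution (the system is inconsistent).


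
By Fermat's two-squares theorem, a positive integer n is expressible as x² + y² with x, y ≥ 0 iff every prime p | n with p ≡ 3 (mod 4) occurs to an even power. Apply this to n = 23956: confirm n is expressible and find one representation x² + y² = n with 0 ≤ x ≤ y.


Step 1: Factor n = 23956 = 2^2 · 53 · 113.
Step 2: Check the mod-4 condition on each prime factor: 2 = 2 (special); 53 ≡ 1 (mod 4), exponent 1; 113 ≡ 1 (mod 4), exponent 1.
All primes ≡ 3 (mod 4) appear to even exponent (or don't appear), so by the two-squares theorem n IS expressible as a sum of two squares.
Step 3: Build a representation. Group n = k² · m with k = 2 and m = 53 · 113 = 5989 (a product of primes ≡ 1 (mod 4)); a representation of m scales to one of n via (k·x)² + (k·y)² = k²(x² + y²). Each prime p ≡ 1 (mod 4) is itself a sum of two squares; find a² by testing p − a² for a perfect square:
  53: 53 − 1² = 52, 53 − 2² = 49 = 7² ⇒ 53 = 2² + 7².
  113: 113 − 1² = 112, 113 − 2² = 109, 113 − 3² = 104, 113 − 4² = 97, 113 − 5² = 88, 113 − 6² = 77, 113 − 7² = 64 = 8² ⇒ 113 = 7² + 8².
  Combine using the Brahmagupta–Fibonacci identity (a² + b²)(c² + d²) = (ac − bd)² + (ad + bc)² = (ac + bd)² + (ad − bc)²:
  53 · 113 = 5989: from (2² + 7²)(7² + 8²), take (2·7 − 7·8, 2·8 + 7·7) = (14 − 56, 16 + 49) = (-42, 65); dropping signs (only squares matter) gives (42, 65); check 42² + 65² = 1764 + 4225 = 5989 ✓.
  Scale by k = 2: (2·42, 2·65) = (84, 130).
Step 4: Order so x ≤ y and verify: 84² + 130² = 7056 + 16900 = 23956 = n. ✓

n = 23956 = 84² + 130² (one valid representation with x ≤ y).
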